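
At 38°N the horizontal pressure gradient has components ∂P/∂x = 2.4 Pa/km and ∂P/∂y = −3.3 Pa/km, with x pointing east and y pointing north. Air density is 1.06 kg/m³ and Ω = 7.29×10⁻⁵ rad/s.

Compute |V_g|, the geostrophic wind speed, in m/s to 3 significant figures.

Coriolis parameter at 38°N:
f = 2Ω sin φ = 2 × 7.29×10⁻⁵ × sin 38° = 8.98×10⁻⁵ s⁻¹
Component geostrophic relations (x east, y north):
u_g = −(1/(fρ)) ∂P/∂y,  v_g = (1/(fρ)) ∂P/∂x
u_g = −(−3.3×10⁻³)/(8.98×10⁻⁵ × 1.06) = 34.7 m/s;  v_g = (2.4×10⁻³)/(8.98×10⁻⁵ × 1.06) = 25.2 m/s
|V_g| = √(u_g² + v_g²) = 42.9 m/s

42.9 m/s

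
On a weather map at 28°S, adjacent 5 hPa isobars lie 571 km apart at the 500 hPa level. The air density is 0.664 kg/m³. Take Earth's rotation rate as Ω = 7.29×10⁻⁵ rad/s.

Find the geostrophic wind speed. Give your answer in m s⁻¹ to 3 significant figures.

Coriolis parameter at 28°S:
f = 2Ω sin φ = 2 × 7.29×10⁻⁵ × sin 28° = 6.84×10⁻⁵ s⁻¹
Pressure gradient: |∂P/∂n| = 500 Pa / 571000 m = 8.76×10⁻⁴ Pa/m
Geostrophic balance (pressure-gradient force = Coriolis force):
V_g = (1/(fρ)) |∂P/∂n| = 8.76×10⁻⁴ / (6.84×10⁻⁵ × 0.664) = 19.3 m/s

19.3 m s⁻¹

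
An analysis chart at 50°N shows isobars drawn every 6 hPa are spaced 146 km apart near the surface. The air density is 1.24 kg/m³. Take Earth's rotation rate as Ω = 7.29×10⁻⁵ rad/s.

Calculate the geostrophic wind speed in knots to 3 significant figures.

Coriolis parameter at 50°N:
f = 2Ω sin φ = 2 × 7.29×10⁻⁵ × sin 50° = 1.12×10⁻⁴ s⁻¹
Pressure gradient: |∂P/∂n| = 600 Pa / 146000 m = 4.11×10⁻³ Pa/m
Geostrophic balance (pressure-gradient force = Coriolis force):
V_g = (1/(fρ)) |∂P/∂n| = 4.11×10⁻³ / (1.12×10⁻⁴ × 1.24) = 29.7 m/s
Converting: 29.7 m/s × 1.944 = 57.7 knots

57.7 knots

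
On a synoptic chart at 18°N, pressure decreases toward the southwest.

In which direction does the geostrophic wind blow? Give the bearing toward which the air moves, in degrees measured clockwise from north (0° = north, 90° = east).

The pressure-gradient force points toward the southwest (bearing 225°).
Geostrophic balance: in the Northern Hemisphere the Coriolis force deflects motion to the right, so the geostrophic wind blows 90° to the right of the pressure-gradient force (low pressure on the left).
Rotating 225° by 90° clockwise gives 315° — the wind blows toward the northwest.

315°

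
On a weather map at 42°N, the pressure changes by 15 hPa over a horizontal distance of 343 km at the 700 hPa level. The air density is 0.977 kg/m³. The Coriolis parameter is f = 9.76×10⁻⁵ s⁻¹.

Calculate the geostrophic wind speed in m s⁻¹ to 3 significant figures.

Pressure gradient: |∂P/∂n| = 1500 Pa / 343000 m = 4.37×10⁻³ Pa/m
Geostrophic balance (pressure-gradient force = Coriolis force):
V_g = (1/(fρ)) |∂P/∂n| = 4.37×10⁻³ / (9.76×10⁻⁵ × 0.977) = 45.9 m/s

45.9 m s⁻¹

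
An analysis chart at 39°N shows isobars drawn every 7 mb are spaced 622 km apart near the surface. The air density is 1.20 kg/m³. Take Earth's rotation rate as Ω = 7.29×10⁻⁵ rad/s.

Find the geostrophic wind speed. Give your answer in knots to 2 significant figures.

Coriolis parameter at 39°N:
f = 2Ω sin φ = 2 × 7.29×10⁻⁵ × sin 39° = 9.18×10⁻⁵ s⁻¹
Pressure gradient: |∂P/∂n| = 700 Pa / 622000 m = 1.13×10⁻³ Pa/m
Geostrophic balance (pressure-gradient force = Coriolis force):
V_g = (1/(fρ)) |∂P/∂n| = 1.13×10⁻³ / (9.18×10⁻⁵ × 1.20) = 10.2 m/s
Converting: 10.2 m/s × 1.944 = 20 knots

20 knots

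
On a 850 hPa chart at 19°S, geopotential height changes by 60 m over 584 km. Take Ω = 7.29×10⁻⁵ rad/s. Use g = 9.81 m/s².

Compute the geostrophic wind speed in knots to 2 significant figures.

Coriolis parameter at 19°S:
f = 2Ω sin φ = 2 × 7.29×10⁻⁵ × sin 19° = 4.75×10⁻⁵ s⁻¹
Height gradient: |∂Z/∂n| = 60 m / 584000 m = 1.03×10⁻⁴
On a pressure surface, geostrophic balance gives V_g = (g/f)|∂Z/∂n|:
V_g = 9.81 × 1.03×10⁻⁴ / 4.75×10⁻⁵ = 21.2 m/s
Converting: 21.2 m/s × 1.944 = 41 knots

41 knots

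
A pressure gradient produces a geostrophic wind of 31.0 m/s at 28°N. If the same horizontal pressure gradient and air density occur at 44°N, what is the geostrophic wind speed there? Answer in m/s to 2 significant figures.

With the same pressure gradient and density, V_g ∝ 1/f ∝ 1/sin φ.
V₂ = V₁ · sin φ₁ / sin φ₂ = 31.0 × sin 28° / sin 44°
V₂ = 31.0 × 0.4695/0.6947 = 21 m/s

21 m/s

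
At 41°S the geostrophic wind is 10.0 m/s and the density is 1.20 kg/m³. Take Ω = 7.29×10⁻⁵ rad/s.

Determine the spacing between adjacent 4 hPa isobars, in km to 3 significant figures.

Coriolis parameter at 41°S:
f = 2Ω sin φ = 2 × 7.29×10⁻⁵ × sin 41° = 9.57×10⁻⁵ s⁻¹
Geostrophic balance rearranged: |∂P/∂n| = f ρ V_g
|∂P/∂n| = 9.57×10⁻⁵ × 1.20 × 10.0 = 1.15×10⁻³ Pa/m
Isobar spacing: Δn = ΔP/|∂P/∂n| = 400 Pa / 1.15×10⁻³ Pa/m = 348480 m ≈ 348 km

348 km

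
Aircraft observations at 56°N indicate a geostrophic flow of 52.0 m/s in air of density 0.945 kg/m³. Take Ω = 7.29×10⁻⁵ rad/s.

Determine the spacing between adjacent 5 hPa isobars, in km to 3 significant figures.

84.2 km

Coriolis parameter at 56°N:
f = 2Ω sin φ = 2 × 7.29×10⁻⁵ × sin 56° = 1.21×10⁻⁴ s⁻¹
Geostrophic balance rearranged: |∂P/∂n| = f ρ V_g
|∂P/∂n| = 1.21×10⁻⁴ × 0.945 × 52.0 = 5.94×10⁻³ Pa/m
Isobar spacing: Δn = ΔP/|∂P/∂n| = 500 Pa / 5.94×10⁻³ Pa/m = 84179 m ≈ 84.2 km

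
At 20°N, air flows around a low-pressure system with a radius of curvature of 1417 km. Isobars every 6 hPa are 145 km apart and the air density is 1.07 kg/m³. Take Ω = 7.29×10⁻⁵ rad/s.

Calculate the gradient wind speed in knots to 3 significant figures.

Coriolis parameter at 20°N:
f = 2Ω sin φ = 2 × 7.29×10⁻⁵ × sin 20° = 4.99×10⁻⁵ s⁻¹
Pressure gradient: |∂P/∂n| = 600 Pa / 145000 m = 4.14×10⁻³ Pa/m
Geostrophic speed: V_g = |∂P/∂n|/(fρ) = 4.14×10⁻³/(4.99×10⁻⁵ × 1.07) = 77.6 m/s
Around a low, centrifugal force acts outward with Coriolis, so pressure-gradient force balances both:
(1/ρ)|∂P/∂n| = fV + V²/R  →  V² + fR·V − fR·V_g = 0
With fR = 4.99×10⁻⁵ × 1417×10³ m = 70.7 m/s:
V = [−fR + √((fR)² + 4 fR V_g)]/2 = [−70.7 + √(70.7² + 4×70.7×77.6)]/2 = 46.7 m/s
Subgeostrophic (V < V_g = 77.6 m/s), as expected around a low.
Converting: 46.7 m/s × 1.944 = 90.8 knots

90.8 knots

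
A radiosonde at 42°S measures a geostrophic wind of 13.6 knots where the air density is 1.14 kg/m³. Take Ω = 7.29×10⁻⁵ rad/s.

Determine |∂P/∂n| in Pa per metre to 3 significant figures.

7.78×10⁻⁴ Pa/m

Coriolis parameter at 42°S:
f = 2Ω sin φ = 2 × 7.29×10⁻⁵ × sin 42° = 9.76×10⁻⁵ s⁻¹
Wind speed in SI: 13.6 knots = 7.00 m/s
Geostrophic balance rearranged: |∂P/∂n| = f ρ V_g
|∂P/∂n| = 9.76×10⁻⁵ × 1.14 × 7.00 = 7.78×10⁻⁴ Pa/m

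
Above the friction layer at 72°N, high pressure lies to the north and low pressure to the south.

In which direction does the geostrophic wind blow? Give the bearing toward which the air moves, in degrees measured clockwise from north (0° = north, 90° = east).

The pressure-gradient force points toward the south (bearing 180°).
Geostrophic balance: in the Northern Hemisphere the Coriolis force deflects motion to the right, so the geostrophic wind blows 90° to the right of the pressure-gradient force (low pressure on the left).
Rotating 180° by 90° clockwise gives 270° — the wind blows toward the west.

270°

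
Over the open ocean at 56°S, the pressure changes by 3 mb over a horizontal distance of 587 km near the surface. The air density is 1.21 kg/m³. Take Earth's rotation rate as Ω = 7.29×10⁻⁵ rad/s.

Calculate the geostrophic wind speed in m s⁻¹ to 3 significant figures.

Coriolis parameter at 56°S:
f = 2Ω sin φ = 2 × 7.29×10⁻⁵ × sin 56° = 1.21×10⁻⁴ s⁻¹
Pressure gradient: |∂P/∂n| = 300 Pa / 587000 m = 5.11×10⁻⁴ Pa/m
Geostrophic balance (pressure-gradient force = Coriolis force):
V_g = (1/(fρ)) |∂P/∂n| = 5.11×10⁻⁴ / (1.21×10⁻⁴ × 1.21) = 3.49 m/s

3.49 m s⁻¹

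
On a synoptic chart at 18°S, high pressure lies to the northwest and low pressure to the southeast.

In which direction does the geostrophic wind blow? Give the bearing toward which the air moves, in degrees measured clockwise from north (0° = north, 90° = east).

045°

The pressure-gradient force points toward the southeast (bearing 135°).
Geostrophic balance: in the Southern Hemisphere the Coriolis force deflects motion to the left, so the geostrophic wind blows 90° to the left of the pressure-gradient force (low pressure on the right).
Rotating 135° by 90° counterclockwise gives 045° — the wind blows toward the northeast.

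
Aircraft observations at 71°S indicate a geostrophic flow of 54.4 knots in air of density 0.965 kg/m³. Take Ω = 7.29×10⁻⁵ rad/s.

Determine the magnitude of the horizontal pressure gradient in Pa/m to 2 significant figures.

Coriolis parameter at 71°S:
f = 2Ω sin φ = 2 × 7.29×10⁻⁵ × sin 71° = 1.38×10⁻⁴ s⁻¹
Wind speed in SI: 54.4 knots = 28.0 m/s
Geostrophic balance rearranged: |∂P/∂n| = f ρ V_g
|∂P/∂n| = 1.38×10⁻⁴ × 0.965 × 28.0 = 3.72×10⁻³ Pa/m

3.7×10⁻³ Pa/m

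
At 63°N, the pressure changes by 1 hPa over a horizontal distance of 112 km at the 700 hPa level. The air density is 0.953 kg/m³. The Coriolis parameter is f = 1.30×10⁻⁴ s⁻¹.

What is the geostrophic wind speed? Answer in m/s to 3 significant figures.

Pressure gradient: |∂P/∂n| = 100 Pa / 112000 m = 8.93×10⁻⁴ Pa/m
Geostrophic balance (pressure-gradient force = Coriolis force):
V_g = (1/(fρ)) |∂P/∂n| = 8.93×10⁻⁴ / (1.30×10⁻⁴ × 0.953) = 7.21 m/s

7.21 m/s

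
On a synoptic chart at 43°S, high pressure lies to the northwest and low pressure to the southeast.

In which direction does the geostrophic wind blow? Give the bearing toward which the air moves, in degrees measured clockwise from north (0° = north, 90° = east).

045°

The pressure-gradient force points toward the southeast (bearing 135°).
Geostrophic balance: in the Southern Hemisphere the Coriolis force deflects motion to the left, so the geostrophic wind blows 90° to the left of the pressure-gradient force (low pressure on the right).
Rotating 135° by 90° counterclockwise gives 045° — the wind blows toward the northeast.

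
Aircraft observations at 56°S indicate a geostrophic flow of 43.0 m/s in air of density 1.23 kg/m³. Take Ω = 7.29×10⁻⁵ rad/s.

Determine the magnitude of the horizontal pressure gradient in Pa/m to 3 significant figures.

Coriolis parameter at 56°S:
f = 2Ω sin φ = 2 × 7.29×10⁻⁵ × sin 56° = 1.21×10⁻⁴ s⁻¹
Geostrophic balance rearranged: |∂P/∂n| = f ρ V_g
|∂P/∂n| = 1.21×10⁻⁴ × 1.23 × 43.0 = 6.39×10⁻³ Pa/m

6.39×10⁻³ Pa/m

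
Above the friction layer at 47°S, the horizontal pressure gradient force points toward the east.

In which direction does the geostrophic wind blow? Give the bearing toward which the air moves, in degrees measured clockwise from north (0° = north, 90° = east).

000°

The pressure-gradient force points toward the east (bearing 090°).
Geostrophic balance: in the Southern Hemisphere the Coriolis force deflects motion to the left, so the geostrophic wind blows 90° to the left of the pressure-gradient force (low pressure on the right).
Rotating 090° by 90° counterclockwise gives 000° — the wind blows toward the north.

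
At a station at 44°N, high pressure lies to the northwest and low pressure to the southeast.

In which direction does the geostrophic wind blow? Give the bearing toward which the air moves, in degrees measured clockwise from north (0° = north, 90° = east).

225°

The pressure-gradient force points toward the southeast (bearing 135°).
Geostrophic balance: in the Northern Hemisphere the Coriolis force deflects motion to the right, so the geostrophic wind blows 90° to the right of the pressure-gradient force (low pressure on the left).
Rotating 135° by 90° clockwise gives 225° — the wind blows toward the southwest.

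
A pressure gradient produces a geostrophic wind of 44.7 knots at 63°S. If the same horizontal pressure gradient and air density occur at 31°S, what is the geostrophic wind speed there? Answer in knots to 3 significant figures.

77.3 knots

With the same pressure gradient and density, V_g ∝ 1/f ∝ 1/sin φ.
V₂ = V₁ · sin φ₁ / sin φ₂ = 44.7 × sin 63° / sin 31°
V₂ = 44.7 × 0.8910/0.5150 = 77.3 knots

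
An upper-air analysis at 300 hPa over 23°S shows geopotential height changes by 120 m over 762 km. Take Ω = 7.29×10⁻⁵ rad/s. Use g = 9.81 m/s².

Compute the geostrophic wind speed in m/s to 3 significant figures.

27.1 m/s

Coriolis parameter at 23°S:
f = 2Ω sin φ = 2 × 7.29×10⁻⁵ × sin 23° = 5.70×10⁻⁵ s⁻¹
Height gradient: |∂Z/∂n| = 120 m / 762000 m = 1.57×10⁻⁴
On a pressure surface, geostrophic balance gives V_g = (g/f)|∂Z/∂n|:
V_g = 9.81 × 1.57×10⁻⁴ / 5.70×10⁻⁵ = 27.1 m/s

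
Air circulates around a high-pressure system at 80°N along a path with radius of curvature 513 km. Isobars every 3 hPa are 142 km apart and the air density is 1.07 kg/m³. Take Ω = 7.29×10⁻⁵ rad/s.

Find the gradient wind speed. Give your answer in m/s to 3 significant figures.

Coriolis parameter at 80°N:
f = 2Ω sin φ = 2 × 7.29×10⁻⁵ × sin 80° = 1.44×10⁻⁴ s⁻¹
Pressure gradient: |∂P/∂n| = 300 Pa / 142000 m = 2.11×10⁻³ Pa/m
Geostrophic speed: V_g = |∂P/∂n|/(fρ) = 2.11×10⁻³/(1.44×10⁻⁴ × 1.07) = 13.8 m/s
Around a high, pressure-gradient force acts outward with centrifugal, so Coriolis balances both:
fV = (1/ρ)|∂P/∂n| + V²/R  →  V² − fR·V + fR·V_g = 0
With fR = 1.44×10⁻⁴ × 513×10³ m = 73.7 m/s:
V = [fR − √((fR)² − 4 fR V_g)]/2 = [73.7 − √(73.7² − 4×73.7×13.8)]/2 = 18.3 m/s
Supergeostrophic (V > V_g = 13.8 m/s), as expected around a high.

18.3 m/s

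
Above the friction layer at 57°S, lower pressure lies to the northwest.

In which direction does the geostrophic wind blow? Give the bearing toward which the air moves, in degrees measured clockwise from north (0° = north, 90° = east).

The pressure-gradient force points toward the northwest (bearing 315°).
Geostrophic balance: in the Southern Hemisphere the Coriolis force deflects motion to the left, so the geostrophic wind blows 90° to the left of the pressure-gradient force (low pressure on the right).
Rotating 315° by 90° counterclockwise gives 225° — the wind blows toward the southwest.

225°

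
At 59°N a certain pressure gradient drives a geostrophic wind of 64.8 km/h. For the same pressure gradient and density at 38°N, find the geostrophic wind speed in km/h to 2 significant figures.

With the same pressure gradient and density, V_g ∝ 1/f ∝ 1/sin φ.
V₂ = V₁ · sin φ₁ / sin φ₂ = 64.8 × sin 59° / sin 38°
V₂ = 64.8 × 0.8572/0.6157 = 90 km/h

90 km/h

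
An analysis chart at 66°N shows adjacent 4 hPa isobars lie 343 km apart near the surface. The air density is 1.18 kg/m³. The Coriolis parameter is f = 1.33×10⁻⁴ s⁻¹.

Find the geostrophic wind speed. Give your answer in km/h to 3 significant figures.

26.8 km/h

Pressure gradient: |∂P/∂n| = 400 Pa / 343000 m = 1.17×10⁻³ Pa/m
Geostrophic balance (pressure-gradient force = Coriolis force):
V_g = (1/(fρ)) |∂P/∂n| = 1.17×10⁻³ / (1.33×10⁻⁴ × 1.18) = 7.43 m/s
Converting: 7.43 m/s × 3.6 = 26.8 km/h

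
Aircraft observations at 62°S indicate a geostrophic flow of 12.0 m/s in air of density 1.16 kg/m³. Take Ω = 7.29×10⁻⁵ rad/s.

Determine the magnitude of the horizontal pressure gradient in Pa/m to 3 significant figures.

Coriolis parameter at 62°S:
f = 2Ω sin φ = 2 × 7.29×10⁻⁵ × sin 62° = 1.29×10⁻⁴ s⁻¹
Geostrophic balance rearranged: |∂P/∂n| = f ρ V_g
|∂P/∂n| = 1.29×10⁻⁴ × 1.16 × 12.0 = 1.79×10⁻³ Pa/m

1.79×10⁻³ Pa/m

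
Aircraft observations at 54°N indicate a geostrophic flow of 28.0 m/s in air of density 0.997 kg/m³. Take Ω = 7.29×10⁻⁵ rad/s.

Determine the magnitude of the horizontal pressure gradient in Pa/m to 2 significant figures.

3.3×10⁻³ Pa/m

Coriolis parameter at 54°N:
f = 2Ω sin φ = 2 × 7.29×10⁻⁵ × sin 54° = 1.18×10⁻⁴ s⁻¹
Geostrophic balance rearranged: |∂P/∂n| = f ρ V_g
|∂P/∂n| = 1.18×10⁻⁴ × 0.997 × 28.0 = 3.29×10⁻³ Pa/m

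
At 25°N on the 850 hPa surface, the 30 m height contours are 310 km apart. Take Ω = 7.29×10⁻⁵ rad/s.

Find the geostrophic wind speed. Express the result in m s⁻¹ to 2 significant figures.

15 m s⁻¹

Coriolis parameter at 25°N:
f = 2Ω sin φ = 2 × 7.29×10⁻⁵ × sin 25° = 6.16×10⁻⁵ s⁻¹
Height gradient: |∂Z/∂n| = 30 m / 310000 m = 9.68×10⁻⁵
On a pressure surface, geostrophic balance gives V_g = (g/f)|∂Z/∂n|:
V_g = 9.81 × 9.68×10⁻⁵ / 6.16×10⁻⁵ = 15.4 m/s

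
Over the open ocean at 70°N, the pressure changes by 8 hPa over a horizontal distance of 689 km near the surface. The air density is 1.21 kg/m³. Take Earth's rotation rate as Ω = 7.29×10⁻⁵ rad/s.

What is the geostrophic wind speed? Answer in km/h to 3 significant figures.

25.2 km/h

Coriolis parameter at 70°N:
f = 2Ω sin φ = 2 × 7.29×10⁻⁵ × sin 70° = 1.37×10⁻⁴ s⁻¹
Pressure gradient: |∂P/∂n| = 800 Pa / 689000 m = 1.16×10⁻³ Pa/m
Geostrophic balance (pressure-gradient force = Coriolis force):
V_g = (1/(fρ)) |∂P/∂n| = 1.16×10⁻³ / (1.37×10⁻⁴ × 1.21) = 7.00 m/s
Converting: 7.00 m/s × 3.6 = 25.2 km/h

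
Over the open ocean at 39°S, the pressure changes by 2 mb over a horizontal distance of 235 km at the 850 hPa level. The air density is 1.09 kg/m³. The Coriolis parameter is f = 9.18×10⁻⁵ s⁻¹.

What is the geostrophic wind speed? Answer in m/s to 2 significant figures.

8.5 m/s

Pressure gradient: |∂P/∂n| = 200 Pa / 235000 m = 8.51×10⁻⁴ Pa/m
Geostrophic balance (pressure-gradient force = Coriolis force):
V_g = (1/(fρ)) |∂P/∂n| = 8.51×10⁻⁴ / (9.18×10⁻⁵ × 1.09) = 8.51 m/s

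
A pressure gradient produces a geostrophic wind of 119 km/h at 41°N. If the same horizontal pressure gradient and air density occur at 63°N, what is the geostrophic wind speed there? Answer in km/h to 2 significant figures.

With the same pressure gradient and density, V_g ∝ 1/f ∝ 1/sin φ.
V₂ = V₁ · sin φ₁ / sin φ₂ = 119 × sin 41° / sin 63°
V₂ = 119 × 0.6561/0.8910 = 88 km/h

88 km/h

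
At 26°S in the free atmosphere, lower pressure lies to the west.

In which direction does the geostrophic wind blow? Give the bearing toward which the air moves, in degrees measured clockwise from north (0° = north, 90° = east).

The pressure-gradient force points toward the west (bearing 270°).
Geostrophic balance: in the Southern Hemisphere the Coriolis force deflects motion to the left, so the geostrophic wind blows 90° to the left of the pressure-gradient force (low pressure on the right).
Rotating 270° by 90° counterclockwise gives 180° — the wind blows toward the south.

180°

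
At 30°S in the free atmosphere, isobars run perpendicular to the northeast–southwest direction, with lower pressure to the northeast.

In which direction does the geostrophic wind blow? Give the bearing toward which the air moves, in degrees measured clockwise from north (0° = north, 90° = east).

The pressure-gradient force points toward the northeast (bearing 045°).
Geostrophic balance: in the Southern Hemisphere the Coriolis force deflects motion to the left, so the geostrophic wind blows 90° to the left of the pressure-gradient force (low pressure on the right).
Rotating 045° by 90° counterclockwise gives 315° — the wind blows toward the northwest.

315°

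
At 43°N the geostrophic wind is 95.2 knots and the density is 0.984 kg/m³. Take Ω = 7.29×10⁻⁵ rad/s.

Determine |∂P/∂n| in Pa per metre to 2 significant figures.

4.8×10⁻³ Pa/m

Coriolis parameter at 43°N:
f = 2Ω sin φ = 2 × 7.29×10⁻⁵ × sin 43° = 9.94×10⁻⁵ s⁻¹
Wind speed in SI: 95.2 knots = 49.0 m/s
Geostrophic balance rearranged: |∂P/∂n| = f ρ V_g
|∂P/∂n| = 9.94×10⁻⁵ × 0.984 × 49.0 = 4.79×10⁻³ Pa/m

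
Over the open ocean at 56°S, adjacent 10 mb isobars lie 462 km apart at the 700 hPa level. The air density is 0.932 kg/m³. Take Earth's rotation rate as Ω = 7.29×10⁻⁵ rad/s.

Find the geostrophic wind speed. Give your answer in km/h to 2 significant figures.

Coriolis parameter at 56°S:
f = 2Ω sin φ = 2 × 7.29×10⁻⁵ × sin 56° = 1.21×10⁻⁴ s⁻¹
Pressure gradient: |∂P/∂n| = 1000 Pa / 462000 m = 2.16×10⁻³ Pa/m
Geostrophic balance (pressure-gradient force = Coriolis force):
V_g = (1/(fρ)) |∂P/∂n| = 2.16×10⁻³ / (1.21×10⁻⁴ × 0.932) = 19.2 m/s
Converting: 19.2 m/s × 3.6 = 69 km/h

69 km/h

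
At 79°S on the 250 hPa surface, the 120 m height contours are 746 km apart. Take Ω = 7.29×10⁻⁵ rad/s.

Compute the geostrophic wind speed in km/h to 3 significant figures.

39.7 km/h

Coriolis parameter at 79°S:
f = 2Ω sin φ = 2 × 7.29×10⁻⁵ × sin 79° = 1.43×10⁻⁴ s⁻¹
Height gradient: |∂Z/∂n| = 120 m / 746000 m = 1.61×10⁻⁴
On a pressure surface, geostrophic balance gives V_g = (g/f)|∂Z/∂n|:
V_g = 9.81 × 1.61×10⁻⁴ / 1.43×10⁻⁴ = 11.0 m/s
Converting: 11.0 m/s × 3.6 = 39.7 km/h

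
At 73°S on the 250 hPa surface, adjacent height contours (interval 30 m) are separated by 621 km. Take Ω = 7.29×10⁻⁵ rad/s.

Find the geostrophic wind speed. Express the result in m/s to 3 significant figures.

Coriolis parameter at 73°S:
f = 2Ω sin φ = 2 × 7.29×10⁻⁵ × sin 73° = 1.39×10⁻⁴ s⁻¹
Height gradient: |∂Z/∂n| = 30 m / 621000 m = 4.83×10⁻⁵
On a pressure surface, geostrophic balance gives V_g = (g/f)|∂Z/∂n|:
V_g = 9.81 × 4.83×10⁻⁵ / 1.39×10⁻⁴ = 3.40 m/s

3.40 m/s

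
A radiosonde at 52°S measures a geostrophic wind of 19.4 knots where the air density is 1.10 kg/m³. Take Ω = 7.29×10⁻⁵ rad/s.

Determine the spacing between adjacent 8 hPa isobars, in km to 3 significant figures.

Coriolis parameter at 52°S:
f = 2Ω sin φ = 2 × 7.29×10⁻⁵ × sin 52° = 1.15×10⁻⁴ s⁻¹
Wind speed in SI: 19.4 knots = 9.98 m/s
Geostrophic balance rearranged: |∂P/∂n| = f ρ V_g
|∂P/∂n| = 1.15×10⁻⁴ × 1.10 × 9.98 = 1.26×10⁻³ Pa/m
Isobar spacing: Δn = ΔP/|∂P/∂n| = 800 Pa / 1.26×10⁻³ Pa/m = 634261 m ≈ 634 km

634 km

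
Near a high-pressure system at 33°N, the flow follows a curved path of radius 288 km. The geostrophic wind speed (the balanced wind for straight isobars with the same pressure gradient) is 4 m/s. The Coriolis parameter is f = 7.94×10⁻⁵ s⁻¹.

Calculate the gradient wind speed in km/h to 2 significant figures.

19 km/h

Around a high, pressure-gradient force acts outward with centrifugal, so Coriolis balances both:
fV = (1/ρ)|∂P/∂n| + V²/R  →  V² − fR·V + fR·V_g = 0
With fR = 7.94×10⁻⁵ × 288×10³ m = 22.9 m/s:
V = [fR − √((fR)² − 4 fR V_g)]/2 = [22.9 − √(22.9² − 4×22.9×4)]/2 = 5.17 m/s
Supergeostrophic (V > V_g = 4 m/s), as expected around a high.
Converting: 5.17 m/s × 3.6 = 19 km/h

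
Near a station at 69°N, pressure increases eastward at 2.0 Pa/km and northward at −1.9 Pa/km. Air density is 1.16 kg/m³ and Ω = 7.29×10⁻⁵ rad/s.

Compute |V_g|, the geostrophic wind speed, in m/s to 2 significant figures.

Coriolis parameter at 69°N:
f = 2Ω sin φ = 2 × 7.29×10⁻⁵ × sin 69° = 1.36×10⁻⁴ s⁻¹
Component geostrophic relations (x east, y north):
u_g = −(1/(fρ)) ∂P/∂y,  v_g = (1/(fρ)) ∂P/∂x
u_g = −(−1.9×10⁻³)/(1.36×10⁻⁴ × 1.16) = 12.0 m/s;  v_g = (2.0×10⁻³)/(1.36×10⁻⁴ × 1.16) = 12.7 m/s
|V_g| = √(u_g² + v_g²) = 17.5 m/s

17 m/s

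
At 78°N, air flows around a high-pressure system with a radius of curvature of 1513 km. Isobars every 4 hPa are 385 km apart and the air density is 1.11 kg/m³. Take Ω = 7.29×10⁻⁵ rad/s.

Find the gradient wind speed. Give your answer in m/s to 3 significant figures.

6.78 m/s

Coriolis parameter at 78°N:
f = 2Ω sin φ = 2 × 7.29×10⁻⁵ × sin 78° = 1.43×10⁻⁴ s⁻¹
Pressure gradient: |∂P/∂n| = 400 Pa / 385000 m = 1.04×10⁻³ Pa/m
Geostrophic speed: V_g = |∂P/∂n|/(fρ) = 1.04×10⁻³/(1.43×10⁻⁴ × 1.11) = 6.56 m/s
Around a high, pressure-gradient force acts outward with centrifugal, so Coriolis balances both:
fV = (1/ρ)|∂P/∂n| + V²/R  →  V² − fR·V + fR·V_g = 0
With fR = 1.43×10⁻⁴ × 1513×10³ m = 216 m/s:
V = [fR − √((fR)² − 4 fR V_g)]/2 = [216 − √(216² − 4×216×6.56)]/2 = 6.78 m/s
Supergeostrophic (V > V_g = 6.56 m/s), as expected around a high.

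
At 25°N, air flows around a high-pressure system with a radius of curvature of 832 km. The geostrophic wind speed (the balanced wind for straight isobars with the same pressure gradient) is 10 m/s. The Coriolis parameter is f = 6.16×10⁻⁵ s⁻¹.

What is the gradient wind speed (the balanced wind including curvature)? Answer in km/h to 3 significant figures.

Around a high, pressure-gradient force acts outward with centrifugal, so Coriolis balances both:
fV = (1/ρ)|∂P/∂n| + V²/R  →  V² − fR·V + fR·V_g = 0
With fR = 6.16×10⁻⁵ × 832×10³ m = 51.3 m/s:
V = [fR − √((fR)² − 4 fR V_g)]/2 = [51.3 − √(51.3² − 4×51.3×10)]/2 = 13.6 m/s
Supergeostrophic (V > V_g = 10 m/s), as expected around a high.
Converting: 13.6 m/s × 3.6 = 49.0 km/h

49.0 km/h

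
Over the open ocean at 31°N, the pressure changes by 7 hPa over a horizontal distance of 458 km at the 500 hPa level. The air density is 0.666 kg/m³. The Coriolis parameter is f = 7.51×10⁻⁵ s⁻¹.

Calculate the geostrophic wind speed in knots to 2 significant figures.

59 knots

Pressure gradient: |∂P/∂n| = 700 Pa / 458000 m = 1.53×10⁻³ Pa/m
Geostrophic balance (pressure-gradient force = Coriolis force):
V_g = (1/(fρ)) |∂P/∂n| = 1.53×10⁻³ / (7.51×10⁻⁵ × 0.666) = 30.6 m/s
Converting: 30.6 m/s × 1.944 = 59 knots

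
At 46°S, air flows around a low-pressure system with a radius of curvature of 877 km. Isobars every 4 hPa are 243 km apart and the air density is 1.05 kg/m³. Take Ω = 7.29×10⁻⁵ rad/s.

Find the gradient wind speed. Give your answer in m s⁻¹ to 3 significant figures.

Coriolis parameter at 46°S:
f = 2Ω sin φ = 2 × 7.29×10⁻⁵ × sin 46° = 1.05×10⁻⁴ s⁻¹
Pressure gradient: |∂P/∂n| = 400 Pa / 243000 m = 1.65×10⁻³ Pa/m
Geostrophic speed: V_g = |∂P/∂n|/(fρ) = 1.65×10⁻³/(1.05×10⁻⁴ × 1.05) = 14.9 m/s
Around a low, centrifugal force acts outward with Coriolis, so pressure-gradient force balances both:
(1/ρ)|∂P/∂n| = fV + V²/R  →  V² + fR·V − fR·V_g = 0
With fR = 1.05×10⁻⁴ × 877×10³ m = 92.0 m/s:
V = [−fR + √((fR)² + 4 fR V_g)]/2 = [−92.0 + √(92.0² + 4×92.0×14.9)]/2 = 13.1 m/s
Subgeostrophic (V < V_g = 14.9 m/s), as expected around a low.

13.1 m s⁻¹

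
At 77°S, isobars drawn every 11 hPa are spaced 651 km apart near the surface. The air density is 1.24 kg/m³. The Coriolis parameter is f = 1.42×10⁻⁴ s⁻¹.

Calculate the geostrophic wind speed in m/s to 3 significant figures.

Pressure gradient: |∂P/∂n| = 1100 Pa / 651000 m = 1.69×10⁻³ Pa/m
Geostrophic balance (pressure-gradient force = Coriolis force):
V_g = (1/(fρ)) |∂P/∂n| = 1.69×10⁻³ / (1.42×10⁻⁴ × 1.24) = 9.60 m/s

9.60 m/s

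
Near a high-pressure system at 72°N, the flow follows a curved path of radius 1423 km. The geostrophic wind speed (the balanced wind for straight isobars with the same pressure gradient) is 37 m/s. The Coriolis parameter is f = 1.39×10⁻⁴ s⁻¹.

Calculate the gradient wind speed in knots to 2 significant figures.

96 knots

Around a high, pressure-gradient force acts outward with centrifugal, so Coriolis balances both:
fV = (1/ρ)|∂P/∂n| + V²/R  →  V² − fR·V + fR·V_g = 0
With fR = 1.39×10⁻⁴ × 1423×10³ m = 198 m/s:
V = [fR − √((fR)² − 4 fR V_g)]/2 = [198 − √(198² − 4×198×37)]/2 = 49.3 m/s
Supergeostrophic (V > V_g = 37 m/s), as expected around a high.
Converting: 49.3 m/s × 1.944 = 96 knots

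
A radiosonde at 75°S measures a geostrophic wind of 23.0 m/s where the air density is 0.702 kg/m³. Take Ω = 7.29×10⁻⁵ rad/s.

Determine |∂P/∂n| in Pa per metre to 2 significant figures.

2.3×10⁻³ Pa/m

Coriolis parameter at 75°S:
f = 2Ω sin φ = 2 × 7.29×10⁻⁵ × sin 75° = 1.41×10⁻⁴ s⁻¹
Geostrophic balance rearranged: |∂P/∂n| = f ρ V_g
|∂P/∂n| = 1.41×10⁻⁴ × 0.702 × 23.0 = 2.27×10⁻³ Pa/m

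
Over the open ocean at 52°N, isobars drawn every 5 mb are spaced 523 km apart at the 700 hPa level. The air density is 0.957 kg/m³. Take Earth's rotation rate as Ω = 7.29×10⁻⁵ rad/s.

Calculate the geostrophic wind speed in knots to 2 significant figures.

17 knots

Coriolis parameter at 52°N:
f = 2Ω sin φ = 2 × 7.29×10⁻⁵ × sin 52° = 1.15×10⁻⁴ s⁻¹
Pressure gradient: |∂P/∂n| = 500 Pa / 523000 m = 9.56×10⁻⁴ Pa/m
Geostrophic balance (pressure-gradient force = Coriolis force):
V_g = (1/(fρ)) |∂P/∂n| = 9.56×10⁻⁴ / (1.15×10⁻⁴ × 0.957) = 8.69 m/s
Converting: 8.69 m/s × 1.944 = 17 knots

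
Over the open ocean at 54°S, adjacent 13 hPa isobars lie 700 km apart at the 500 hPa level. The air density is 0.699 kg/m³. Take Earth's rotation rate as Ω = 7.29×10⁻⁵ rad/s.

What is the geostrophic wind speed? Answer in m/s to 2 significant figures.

Coriolis parameter at 54°S:
f = 2Ω sin φ = 2 × 7.29×10⁻⁵ × sin 54° = 1.18×10⁻⁴ s⁻¹
Pressure gradient: |∂P/∂n| = 1300 Pa / 700000 m = 1.86×10⁻³ Pa/m
Geostrophic balance (pressure-gradient force = Coriolis force):
V_g = (1/(fρ)) |∂P/∂n| = 1.86×10⁻³ / (1.18×10⁻⁴ × 0.699) = 22.5 m/s

23 m/s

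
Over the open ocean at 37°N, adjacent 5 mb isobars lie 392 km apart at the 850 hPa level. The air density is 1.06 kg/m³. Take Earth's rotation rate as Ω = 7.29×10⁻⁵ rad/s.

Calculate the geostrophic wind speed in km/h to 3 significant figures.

49.4 km/h

Coriolis parameter at 37°N:
f = 2Ω sin φ = 2 × 7.29×10⁻⁵ × sin 37° = 8.77×10⁻⁵ s⁻¹
Pressure gradient: |∂P/∂n| = 500 Pa / 392000 m = 1.28×10⁻³ Pa/m
Geostrophic balance (pressure-gradient force = Coriolis force):
V_g = (1/(fρ)) |∂P/∂n| = 1.28×10⁻³ / (8.77×10⁻⁵ × 1.06) = 13.7 m/s
Converting: 13.7 m/s × 3.6 = 49.4 km/h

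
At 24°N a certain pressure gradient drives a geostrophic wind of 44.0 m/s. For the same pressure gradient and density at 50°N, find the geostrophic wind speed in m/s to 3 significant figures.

With the same pressure gradient and density, V_g ∝ 1/f ∝ 1/sin φ.
V₂ = V₁ · sin φ₁ / sin φ₂ = 44.0 × sin 24° / sin 50°
V₂ = 44.0 × 0.4067/0.7660 = 23.4 m/s

23.4 m/s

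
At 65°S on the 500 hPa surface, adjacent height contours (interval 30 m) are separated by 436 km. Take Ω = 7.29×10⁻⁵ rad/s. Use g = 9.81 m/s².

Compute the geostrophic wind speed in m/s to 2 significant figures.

Coriolis parameter at 65°S:
f = 2Ω sin φ = 2 × 7.29×10⁻⁵ × sin 65° = 1.32×10⁻⁴ s⁻¹
Height gradient: |∂Z/∂n| = 30 m / 436000 m = 6.88×10⁻⁵
On a pressure surface, geostrophic balance gives V_g = (g/f)|∂Z/∂n|:
V_g = 9.81 × 6.88×10⁻⁵ / 1.32×10⁻⁴ = 5.11 m/s

5.1 m/s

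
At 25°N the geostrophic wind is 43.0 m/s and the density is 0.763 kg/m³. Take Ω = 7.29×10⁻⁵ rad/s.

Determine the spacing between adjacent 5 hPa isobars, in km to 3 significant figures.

Coriolis parameter at 25°N:
f = 2Ω sin φ = 2 × 7.29×10⁻⁵ × sin 25° = 6.16×10⁻⁵ s⁻¹
Geostrophic balance rearranged: |∂P/∂n| = f ρ V_g
|∂P/∂n| = 6.16×10⁻⁵ × 0.763 × 43.0 = 2.02×10⁻³ Pa/m
Isobar spacing: Δn = ΔP/|∂P/∂n| = 500 Pa / 2.02×10⁻³ Pa/m = 247327 m ≈ 247 km

247 km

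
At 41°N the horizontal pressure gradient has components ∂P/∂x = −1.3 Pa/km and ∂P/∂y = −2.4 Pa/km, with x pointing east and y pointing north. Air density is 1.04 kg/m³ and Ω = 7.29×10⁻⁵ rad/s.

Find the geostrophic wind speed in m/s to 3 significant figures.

Coriolis parameter at 41°N:
f = 2Ω sin φ = 2 × 7.29×10⁻⁵ × sin 41° = 9.57×10⁻⁵ s⁻¹
Component geostrophic relations (x east, y north):
u_g = −(1/(fρ)) ∂P/∂y,  v_g = (1/(fρ)) ∂P/∂x
u_g = −(−2.4×10⁻³)/(9.57×10⁻⁵ × 1.04) = 24.1 m/s;  v_g = (−1.3×10⁻³)/(9.57×10⁻⁵ × 1.04) = −13.1 m/s
|V_g| = √(u_g² + v_g²) = 27.4 m/s

27.4 m/s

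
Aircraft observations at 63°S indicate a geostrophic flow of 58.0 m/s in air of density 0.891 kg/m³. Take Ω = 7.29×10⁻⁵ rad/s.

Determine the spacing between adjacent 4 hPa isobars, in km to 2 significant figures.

60 km

Coriolis parameter at 63°S:
f = 2Ω sin φ = 2 × 7.29×10⁻⁵ × sin 63° = 1.30×10⁻⁴ s⁻¹
Geostrophic balance rearranged: |∂P/∂n| = f ρ V_g
|∂P/∂n| = 1.30×10⁻⁴ × 0.891 × 58.0 = 6.71×10⁻³ Pa/m
Isobar spacing: Δn = ΔP/|∂P/∂n| = 400 Pa / 6.71×10⁻³ Pa/m = 59582 m ≈ 60 km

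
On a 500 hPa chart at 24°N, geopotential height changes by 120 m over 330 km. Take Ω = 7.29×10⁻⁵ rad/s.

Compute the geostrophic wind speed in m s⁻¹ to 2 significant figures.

60 m s⁻¹

Coriolis parameter at 24°N:
f = 2Ω sin φ = 2 × 7.29×10⁻⁵ × sin 24° = 5.93×10⁻⁵ s⁻¹
Height gradient: |∂Z/∂n| = 120 m / 330000 m = 3.64×10⁻⁴
On a pressure surface, geostrophic balance gives V_g = (g/f)|∂Z/∂n|:
V_g = 9.81 × 3.64×10⁻⁴ / 5.93×10⁻⁵ = 60.2 m/s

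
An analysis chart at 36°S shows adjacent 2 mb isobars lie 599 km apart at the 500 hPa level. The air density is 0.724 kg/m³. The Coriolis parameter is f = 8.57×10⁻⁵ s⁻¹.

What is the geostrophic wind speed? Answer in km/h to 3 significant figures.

Pressure gradient: |∂P/∂n| = 200 Pa / 599000 m = 3.34×10⁻⁴ Pa/m
Geostrophic balance (pressure-gradient force = Coriolis force):
V_g = (1/(fρ)) |∂P/∂n| = 3.34×10⁻⁴ / (8.57×10⁻⁵ × 0.724) = 5.38 m/s
Converting: 5.38 m/s × 3.6 = 19.4 km/h

19.4 km/h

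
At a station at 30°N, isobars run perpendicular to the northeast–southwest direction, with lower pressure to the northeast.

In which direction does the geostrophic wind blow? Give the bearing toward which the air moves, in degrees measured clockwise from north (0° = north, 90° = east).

135°

The pressure-gradient force points toward the northeast (bearing 045°).
Geostrophic balance: in the Northern Hemisphere the Coriolis force deflects motion to the right, so the geostrophic wind blows 90° to the right of the pressure-gradient force (low pressure on the left).
Rotating 045° by 90° clockwise gives 135° — the wind blows toward the southeast.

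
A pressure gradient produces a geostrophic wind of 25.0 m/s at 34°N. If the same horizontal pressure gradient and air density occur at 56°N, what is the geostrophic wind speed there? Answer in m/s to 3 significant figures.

16.9 m/s

With the same pressure gradient and density, V_g ∝ 1/f ∝ 1/sin φ.
V₂ = V₁ · sin φ₁ / sin φ₂ = 25.0 × sin 34° / sin 56°
V₂ = 25.0 × 0.5592/0.8290 = 16.9 m/s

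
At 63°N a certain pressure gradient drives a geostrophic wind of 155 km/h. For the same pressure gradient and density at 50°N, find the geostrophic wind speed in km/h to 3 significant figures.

With the same pressure gradient and density, V_g ∝ 1/f ∝ 1/sin φ.
V₂ = V₁ · sin φ₁ / sin φ₂ = 155 × sin 63° / sin 50°
V₂ = 155 × 0.8910/0.7660 = 180 km/h

180 km/h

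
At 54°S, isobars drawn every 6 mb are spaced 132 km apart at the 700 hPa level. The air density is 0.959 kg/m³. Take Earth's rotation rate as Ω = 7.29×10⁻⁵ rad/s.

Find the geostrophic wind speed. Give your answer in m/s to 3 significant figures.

Coriolis parameter at 54°S:
f = 2Ω sin φ = 2 × 7.29×10⁻⁵ × sin 54° = 1.18×10⁻⁴ s⁻¹
Pressure gradient: |∂P/∂n| = 600 Pa / 132000 m = 4.55×10⁻³ Pa/m
Geostrophic balance (pressure-gradient force = Coriolis force):
V_g = (1/(fρ)) |∂P/∂n| = 4.55×10⁻³ / (1.18×10⁻⁴ × 0.959) = 40.2 m/s

40.2 m/s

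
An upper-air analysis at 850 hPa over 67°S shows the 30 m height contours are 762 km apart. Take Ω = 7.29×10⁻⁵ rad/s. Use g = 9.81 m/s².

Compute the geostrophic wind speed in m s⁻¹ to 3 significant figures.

2.88 m s⁻¹

Coriolis parameter at 67°S:
f = 2Ω sin φ = 2 × 7.29×10⁻⁵ × sin 67° = 1.34×10⁻⁴ s⁻¹
Height gradient: |∂Z/∂n| = 30 m / 762000 m = 3.94×10⁻⁵
On a pressure surface, geostrophic balance gives V_g = (g/f)|∂Z/∂n|:
V_g = 9.81 × 3.94×10⁻⁵ / 1.34×10⁻⁴ = 2.88 m/s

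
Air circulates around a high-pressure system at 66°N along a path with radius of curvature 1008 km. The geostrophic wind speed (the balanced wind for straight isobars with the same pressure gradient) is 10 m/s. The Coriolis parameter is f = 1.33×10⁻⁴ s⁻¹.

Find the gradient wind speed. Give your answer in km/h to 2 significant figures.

39 km/h

Around a high, pressure-gradient force acts outward with centrifugal, so Coriolis balances both:
fV = (1/ρ)|∂P/∂n| + V²/R  →  V² − fR·V + fR·V_g = 0
With fR = 1.33×10⁻⁴ × 1008×10³ m = 134 m/s:
V = [fR − √((fR)² − 4 fR V_g)]/2 = [134 − √(134² − 4×134×10)]/2 = 10.9 m/s
Supergeostrophic (V > V_g = 10 m/s), as expected around a high.
Converting: 10.9 m/s × 3.6 = 39 km/h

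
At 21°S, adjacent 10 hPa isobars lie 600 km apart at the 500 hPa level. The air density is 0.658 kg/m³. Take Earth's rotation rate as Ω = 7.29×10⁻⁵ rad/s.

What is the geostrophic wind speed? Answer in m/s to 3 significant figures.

48.5 m/s

Coriolis parameter at 21°S:
f = 2Ω sin φ = 2 × 7.29×10⁻⁵ × sin 21° = 5.23×10⁻⁵ s⁻¹
Pressure gradient: |∂P/∂n| = 1000 Pa / 600000 m = 1.67×10⁻³ Pa/m
Geostrophic balance (pressure-gradient force = Coriolis force):
V_g = (1/(fρ)) |∂P/∂n| = 1.67×10⁻³ / (5.23×10⁻⁵ × 0.658) = 48.5 m/s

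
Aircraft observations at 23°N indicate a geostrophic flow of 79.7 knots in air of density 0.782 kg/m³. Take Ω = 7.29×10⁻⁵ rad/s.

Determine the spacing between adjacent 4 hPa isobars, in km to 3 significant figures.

Coriolis parameter at 23°N:
f = 2Ω sin φ = 2 × 7.29×10⁻⁵ × sin 23° = 5.70×10⁻⁵ s⁻¹
Wind speed in SI: 79.7 knots = 41.0 m/s
Geostrophic balance rearranged: |∂P/∂n| = f ρ V_g
|∂P/∂n| = 5.70×10⁻⁵ × 0.782 × 41.0 = 1.83×10⁻³ Pa/m
Isobar spacing: Δn = ΔP/|∂P/∂n| = 400 Pa / 1.83×10⁻³ Pa/m = 218988 m ≈ 219 km

219 km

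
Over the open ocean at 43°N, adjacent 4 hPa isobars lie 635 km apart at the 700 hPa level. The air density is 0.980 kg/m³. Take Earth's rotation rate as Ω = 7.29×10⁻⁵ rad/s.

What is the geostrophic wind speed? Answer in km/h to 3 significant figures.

Coriolis parameter at 43°N:
f = 2Ω sin φ = 2 × 7.29×10⁻⁵ × sin 43° = 9.94×10⁻⁵ s⁻¹
Pressure gradient: |∂P/∂n| = 400 Pa / 635000 m = 6.30×10⁻⁴ Pa/m
Geostrophic balance (pressure-gradient force = Coriolis force):
V_g = (1/(fρ)) |∂P/∂n| = 6.30×10⁻⁴ / (9.94×10⁻⁵ × 0.980) = 6.46 m/s
Converting: 6.46 m/s × 3.6 = 23.3 km/h

23.3 km/h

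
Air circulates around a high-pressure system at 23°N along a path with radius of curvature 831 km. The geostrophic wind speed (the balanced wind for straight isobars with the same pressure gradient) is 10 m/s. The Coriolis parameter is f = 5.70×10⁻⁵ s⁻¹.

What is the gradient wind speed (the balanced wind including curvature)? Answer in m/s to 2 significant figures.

14 m/s

Around a high, pressure-gradient force acts outward with centrifugal, so Coriolis balances both:
fV = (1/ρ)|∂P/∂n| + V²/R  →  V² − fR·V + fR·V_g = 0
With fR = 5.70×10⁻⁵ × 831×10³ m = 47.4 m/s:
V = [fR − √((fR)² − 4 fR V_g)]/2 = [47.4 − √(47.4² − 4×47.4×10)]/2 = 14.3 m/s
Supergeostrophic (V > V_g = 10 m/s), as expected around a high.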